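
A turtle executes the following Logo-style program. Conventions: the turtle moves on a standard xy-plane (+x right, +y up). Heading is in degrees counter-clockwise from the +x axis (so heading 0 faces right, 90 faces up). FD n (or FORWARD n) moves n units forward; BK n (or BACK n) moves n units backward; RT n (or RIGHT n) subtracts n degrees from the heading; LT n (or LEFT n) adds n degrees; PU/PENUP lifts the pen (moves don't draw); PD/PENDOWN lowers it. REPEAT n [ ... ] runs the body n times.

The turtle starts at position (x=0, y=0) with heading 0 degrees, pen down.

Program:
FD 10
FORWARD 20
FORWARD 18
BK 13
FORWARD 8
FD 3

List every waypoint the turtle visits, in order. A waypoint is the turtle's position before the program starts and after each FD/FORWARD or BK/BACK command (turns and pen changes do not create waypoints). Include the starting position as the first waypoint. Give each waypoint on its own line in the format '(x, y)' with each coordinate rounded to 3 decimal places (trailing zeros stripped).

Answer: (0, 0)
(10, 0)
(30, 0)
(48, 0)
(35, 0)
(43, 0)
(46, 0)

Derivation:
Executing turtle program step by step:
Start: pos=(0,0), heading=0, pen down
FD 10: (0,0) -> (10,0) [heading=0, draw]
FD 20: (10,0) -> (30,0) [heading=0, draw]
FD 18: (30,0) -> (48,0) [heading=0, draw]
BK 13: (48,0) -> (35,0) [heading=0, draw]
FD 8: (35,0) -> (43,0) [heading=0, draw]
FD 3: (43,0) -> (46,0) [heading=0, draw]
Final: pos=(46,0), heading=0, 6 segment(s) drawn
Waypoints (7 total):
(0, 0)
(10, 0)
(30, 0)
(48, 0)
(35, 0)
(43, 0)
(46, 0)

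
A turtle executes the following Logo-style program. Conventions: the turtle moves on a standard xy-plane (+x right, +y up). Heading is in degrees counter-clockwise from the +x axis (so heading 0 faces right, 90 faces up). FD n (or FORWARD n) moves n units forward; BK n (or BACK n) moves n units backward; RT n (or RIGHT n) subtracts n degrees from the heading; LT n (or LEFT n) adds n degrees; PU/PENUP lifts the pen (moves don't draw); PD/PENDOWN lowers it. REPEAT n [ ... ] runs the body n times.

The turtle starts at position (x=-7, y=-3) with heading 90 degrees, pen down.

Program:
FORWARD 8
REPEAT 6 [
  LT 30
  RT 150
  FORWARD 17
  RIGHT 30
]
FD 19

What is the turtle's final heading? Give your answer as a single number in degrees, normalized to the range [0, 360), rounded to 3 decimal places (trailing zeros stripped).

Answer: 270

Derivation:
Executing turtle program step by step:
Start: pos=(-7,-3), heading=90, pen down
FD 8: (-7,-3) -> (-7,5) [heading=90, draw]
REPEAT 6 [
  -- iteration 1/6 --
  LT 30: heading 90 -> 120
  RT 150: heading 120 -> 330
  FD 17: (-7,5) -> (7.722,-3.5) [heading=330, draw]
  RT 30: heading 330 -> 300
  -- iteration 2/6 --
  LT 30: heading 300 -> 330
  RT 150: heading 330 -> 180
  FD 17: (7.722,-3.5) -> (-9.278,-3.5) [heading=180, draw]
  RT 30: heading 180 -> 150
  -- iteration 3/6 --
  LT 30: heading 150 -> 180
  RT 150: heading 180 -> 30
  FD 17: (-9.278,-3.5) -> (5.445,5) [heading=30, draw]
  RT 30: heading 30 -> 0
  -- iteration 4/6 --
  LT 30: heading 0 -> 30
  RT 150: heading 30 -> 240
  FD 17: (5.445,5) -> (-3.055,-9.722) [heading=240, draw]
  RT 30: heading 240 -> 210
  -- iteration 5/6 --
  LT 30: heading 210 -> 240
  RT 150: heading 240 -> 90
  FD 17: (-3.055,-9.722) -> (-3.055,7.278) [heading=90, draw]
  RT 30: heading 90 -> 60
  -- iteration 6/6 --
  LT 30: heading 60 -> 90
  RT 150: heading 90 -> 300
  FD 17: (-3.055,7.278) -> (5.445,-7.445) [heading=300, draw]
  RT 30: heading 300 -> 270
]
FD 19: (5.445,-7.445) -> (5.445,-26.445) [heading=270, draw]
Final: pos=(5.445,-26.445), heading=270, 8 segment(s) drawn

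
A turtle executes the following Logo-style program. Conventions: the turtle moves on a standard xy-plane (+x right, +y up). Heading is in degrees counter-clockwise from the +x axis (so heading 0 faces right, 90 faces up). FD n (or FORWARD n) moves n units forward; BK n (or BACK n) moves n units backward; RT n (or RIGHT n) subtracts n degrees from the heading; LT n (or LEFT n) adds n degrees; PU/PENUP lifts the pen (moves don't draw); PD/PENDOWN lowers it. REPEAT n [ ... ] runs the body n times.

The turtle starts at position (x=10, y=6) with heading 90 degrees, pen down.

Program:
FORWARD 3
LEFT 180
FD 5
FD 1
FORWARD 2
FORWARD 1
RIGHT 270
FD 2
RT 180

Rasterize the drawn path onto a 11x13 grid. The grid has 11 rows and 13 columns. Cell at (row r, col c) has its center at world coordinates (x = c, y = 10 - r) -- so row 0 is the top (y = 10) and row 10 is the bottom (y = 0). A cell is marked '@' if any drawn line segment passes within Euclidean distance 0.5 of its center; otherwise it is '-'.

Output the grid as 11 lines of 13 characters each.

Segment 0: (10,6) -> (10,9)
Segment 1: (10,9) -> (10,4)
Segment 2: (10,4) -> (10,3)
Segment 3: (10,3) -> (10,1)
Segment 4: (10,1) -> (10,0)
Segment 5: (10,0) -> (12,0)

Answer: -------------
----------@--
----------@--
----------@--
----------@--
----------@--
----------@--
----------@--
----------@--
----------@--
----------@@@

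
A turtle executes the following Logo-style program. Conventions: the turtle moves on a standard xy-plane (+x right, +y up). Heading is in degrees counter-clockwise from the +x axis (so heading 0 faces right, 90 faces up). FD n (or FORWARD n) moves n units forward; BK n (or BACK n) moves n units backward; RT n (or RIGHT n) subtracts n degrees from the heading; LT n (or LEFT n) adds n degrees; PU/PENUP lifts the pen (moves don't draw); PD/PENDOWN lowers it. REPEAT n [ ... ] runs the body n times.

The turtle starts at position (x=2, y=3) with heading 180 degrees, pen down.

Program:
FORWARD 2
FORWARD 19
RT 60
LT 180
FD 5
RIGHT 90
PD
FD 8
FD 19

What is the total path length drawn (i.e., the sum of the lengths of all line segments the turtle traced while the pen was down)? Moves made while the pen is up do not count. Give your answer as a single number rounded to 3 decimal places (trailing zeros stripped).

Executing turtle program step by step:
Start: pos=(2,3), heading=180, pen down
FD 2: (2,3) -> (0,3) [heading=180, draw]
FD 19: (0,3) -> (-19,3) [heading=180, draw]
RT 60: heading 180 -> 120
LT 180: heading 120 -> 300
FD 5: (-19,3) -> (-16.5,-1.33) [heading=300, draw]
RT 90: heading 300 -> 210
PD: pen down
FD 8: (-16.5,-1.33) -> (-23.428,-5.33) [heading=210, draw]
FD 19: (-23.428,-5.33) -> (-39.883,-14.83) [heading=210, draw]
Final: pos=(-39.883,-14.83), heading=210, 5 segment(s) drawn

Segment lengths:
  seg 1: (2,3) -> (0,3), length = 2
  seg 2: (0,3) -> (-19,3), length = 19
  seg 3: (-19,3) -> (-16.5,-1.33), length = 5
  seg 4: (-16.5,-1.33) -> (-23.428,-5.33), length = 8
  seg 5: (-23.428,-5.33) -> (-39.883,-14.83), length = 19
Total = 53

Answer: 53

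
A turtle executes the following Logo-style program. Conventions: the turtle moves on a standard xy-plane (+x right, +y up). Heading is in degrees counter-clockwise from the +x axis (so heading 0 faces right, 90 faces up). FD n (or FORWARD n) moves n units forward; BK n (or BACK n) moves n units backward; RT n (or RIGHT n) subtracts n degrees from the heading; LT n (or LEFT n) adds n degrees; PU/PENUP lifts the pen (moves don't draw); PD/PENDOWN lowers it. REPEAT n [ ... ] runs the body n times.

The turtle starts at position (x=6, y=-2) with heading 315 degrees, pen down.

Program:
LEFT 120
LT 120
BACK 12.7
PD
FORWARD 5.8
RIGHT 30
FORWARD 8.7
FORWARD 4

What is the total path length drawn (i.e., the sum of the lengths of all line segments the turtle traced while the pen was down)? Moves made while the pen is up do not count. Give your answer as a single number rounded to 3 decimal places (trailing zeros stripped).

Executing turtle program step by step:
Start: pos=(6,-2), heading=315, pen down
LT 120: heading 315 -> 75
LT 120: heading 75 -> 195
BK 12.7: (6,-2) -> (18.267,1.287) [heading=195, draw]
PD: pen down
FD 5.8: (18.267,1.287) -> (12.665,-0.214) [heading=195, draw]
RT 30: heading 195 -> 165
FD 8.7: (12.665,-0.214) -> (4.261,2.038) [heading=165, draw]
FD 4: (4.261,2.038) -> (0.398,3.073) [heading=165, draw]
Final: pos=(0.398,3.073), heading=165, 4 segment(s) drawn

Segment lengths:
  seg 1: (6,-2) -> (18.267,1.287), length = 12.7
  seg 2: (18.267,1.287) -> (12.665,-0.214), length = 5.8
  seg 3: (12.665,-0.214) -> (4.261,2.038), length = 8.7
  seg 4: (4.261,2.038) -> (0.398,3.073), length = 4
Total = 31.2

Answer: 31.2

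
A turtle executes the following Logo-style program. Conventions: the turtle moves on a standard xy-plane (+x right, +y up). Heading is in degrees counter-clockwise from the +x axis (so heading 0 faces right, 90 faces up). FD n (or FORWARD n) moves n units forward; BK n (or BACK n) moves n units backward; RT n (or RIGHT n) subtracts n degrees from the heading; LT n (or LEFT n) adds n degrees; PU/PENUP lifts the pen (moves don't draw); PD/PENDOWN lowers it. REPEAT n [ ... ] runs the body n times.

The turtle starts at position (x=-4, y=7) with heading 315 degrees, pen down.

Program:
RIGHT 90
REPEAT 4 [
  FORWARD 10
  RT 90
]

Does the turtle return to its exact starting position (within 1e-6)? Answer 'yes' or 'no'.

Answer: yes

Derivation:
Executing turtle program step by step:
Start: pos=(-4,7), heading=315, pen down
RT 90: heading 315 -> 225
REPEAT 4 [
  -- iteration 1/4 --
  FD 10: (-4,7) -> (-11.071,-0.071) [heading=225, draw]
  RT 90: heading 225 -> 135
  -- iteration 2/4 --
  FD 10: (-11.071,-0.071) -> (-18.142,7) [heading=135, draw]
  RT 90: heading 135 -> 45
  -- iteration 3/4 --
  FD 10: (-18.142,7) -> (-11.071,14.071) [heading=45, draw]
  RT 90: heading 45 -> 315
  -- iteration 4/4 --
  FD 10: (-11.071,14.071) -> (-4,7) [heading=315, draw]
  RT 90: heading 315 -> 225
]
Final: pos=(-4,7), heading=225, 4 segment(s) drawn

Start position: (-4, 7)
Final position: (-4, 7)
Distance = 0; < 1e-6 -> CLOSED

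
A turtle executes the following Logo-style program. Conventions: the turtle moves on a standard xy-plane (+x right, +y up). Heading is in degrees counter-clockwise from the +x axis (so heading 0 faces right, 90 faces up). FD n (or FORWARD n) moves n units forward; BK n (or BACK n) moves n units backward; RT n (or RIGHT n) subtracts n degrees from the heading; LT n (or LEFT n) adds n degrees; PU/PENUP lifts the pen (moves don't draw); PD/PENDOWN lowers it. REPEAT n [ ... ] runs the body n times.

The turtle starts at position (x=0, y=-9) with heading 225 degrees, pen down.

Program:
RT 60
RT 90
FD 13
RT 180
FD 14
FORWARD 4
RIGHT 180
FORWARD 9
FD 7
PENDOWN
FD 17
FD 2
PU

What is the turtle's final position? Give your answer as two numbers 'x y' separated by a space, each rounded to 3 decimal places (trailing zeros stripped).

Answer: 7.765 19.978

Derivation:
Executing turtle program step by step:
Start: pos=(0,-9), heading=225, pen down
RT 60: heading 225 -> 165
RT 90: heading 165 -> 75
FD 13: (0,-9) -> (3.365,3.557) [heading=75, draw]
RT 180: heading 75 -> 255
FD 14: (3.365,3.557) -> (-0.259,-9.966) [heading=255, draw]
FD 4: (-0.259,-9.966) -> (-1.294,-13.83) [heading=255, draw]
RT 180: heading 255 -> 75
FD 9: (-1.294,-13.83) -> (1.035,-5.136) [heading=75, draw]
FD 7: (1.035,-5.136) -> (2.847,1.625) [heading=75, draw]
PD: pen down
FD 17: (2.847,1.625) -> (7.247,18.046) [heading=75, draw]
FD 2: (7.247,18.046) -> (7.765,19.978) [heading=75, draw]
PU: pen up
Final: pos=(7.765,19.978), heading=75, 7 segment(s) drawn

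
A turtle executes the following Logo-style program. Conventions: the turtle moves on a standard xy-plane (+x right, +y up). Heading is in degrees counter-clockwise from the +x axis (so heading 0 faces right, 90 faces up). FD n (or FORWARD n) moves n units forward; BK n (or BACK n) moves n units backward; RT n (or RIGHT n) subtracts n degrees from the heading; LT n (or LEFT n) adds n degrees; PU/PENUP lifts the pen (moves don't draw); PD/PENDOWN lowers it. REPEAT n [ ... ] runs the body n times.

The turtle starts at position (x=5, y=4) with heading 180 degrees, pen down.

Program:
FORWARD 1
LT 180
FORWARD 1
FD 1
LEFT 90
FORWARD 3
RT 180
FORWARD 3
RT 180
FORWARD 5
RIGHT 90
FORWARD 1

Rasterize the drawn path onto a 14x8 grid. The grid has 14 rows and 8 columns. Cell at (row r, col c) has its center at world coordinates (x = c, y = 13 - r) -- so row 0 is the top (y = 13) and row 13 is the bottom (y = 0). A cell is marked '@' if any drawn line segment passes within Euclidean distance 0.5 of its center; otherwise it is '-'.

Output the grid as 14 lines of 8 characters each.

Segment 0: (5,4) -> (4,4)
Segment 1: (4,4) -> (5,4)
Segment 2: (5,4) -> (6,4)
Segment 3: (6,4) -> (6,7)
Segment 4: (6,7) -> (6,4)
Segment 5: (6,4) -> (6,9)
Segment 6: (6,9) -> (7,9)

Answer: --------
--------
--------
--------
------@@
------@-
------@-
------@-
------@-
----@@@-
--------
--------
--------
--------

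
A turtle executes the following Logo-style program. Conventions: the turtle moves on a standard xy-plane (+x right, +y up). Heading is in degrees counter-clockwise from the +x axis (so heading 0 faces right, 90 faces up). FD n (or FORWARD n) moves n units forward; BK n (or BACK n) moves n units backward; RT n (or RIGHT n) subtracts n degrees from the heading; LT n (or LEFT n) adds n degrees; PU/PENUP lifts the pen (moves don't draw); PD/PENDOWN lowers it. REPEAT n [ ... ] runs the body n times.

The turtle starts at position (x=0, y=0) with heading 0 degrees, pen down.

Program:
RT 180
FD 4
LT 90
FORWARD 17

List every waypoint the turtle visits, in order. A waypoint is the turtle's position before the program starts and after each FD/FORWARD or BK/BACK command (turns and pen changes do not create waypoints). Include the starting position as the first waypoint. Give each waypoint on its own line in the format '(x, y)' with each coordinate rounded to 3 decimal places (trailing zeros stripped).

Answer: (0, 0)
(-4, 0)
(-4, -17)

Derivation:
Executing turtle program step by step:
Start: pos=(0,0), heading=0, pen down
RT 180: heading 0 -> 180
FD 4: (0,0) -> (-4,0) [heading=180, draw]
LT 90: heading 180 -> 270
FD 17: (-4,0) -> (-4,-17) [heading=270, draw]
Final: pos=(-4,-17), heading=270, 2 segment(s) drawn
Waypoints (3 total):
(0, 0)
(-4, 0)
(-4, -17)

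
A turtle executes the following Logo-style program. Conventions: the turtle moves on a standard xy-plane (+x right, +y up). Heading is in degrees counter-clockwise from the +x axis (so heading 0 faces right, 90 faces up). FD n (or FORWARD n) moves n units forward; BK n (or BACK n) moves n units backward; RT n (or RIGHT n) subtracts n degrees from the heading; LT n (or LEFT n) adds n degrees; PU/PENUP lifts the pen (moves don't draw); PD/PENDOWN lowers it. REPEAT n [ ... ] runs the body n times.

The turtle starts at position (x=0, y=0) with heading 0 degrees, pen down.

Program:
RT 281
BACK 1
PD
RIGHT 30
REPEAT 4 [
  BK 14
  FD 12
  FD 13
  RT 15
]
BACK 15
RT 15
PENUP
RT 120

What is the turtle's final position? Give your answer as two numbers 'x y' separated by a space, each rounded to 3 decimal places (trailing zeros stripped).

Executing turtle program step by step:
Start: pos=(0,0), heading=0, pen down
RT 281: heading 0 -> 79
BK 1: (0,0) -> (-0.191,-0.982) [heading=79, draw]
PD: pen down
RT 30: heading 79 -> 49
REPEAT 4 [
  -- iteration 1/4 --
  BK 14: (-0.191,-0.982) -> (-9.376,-11.548) [heading=49, draw]
  FD 12: (-9.376,-11.548) -> (-1.503,-2.491) [heading=49, draw]
  FD 13: (-1.503,-2.491) -> (7.026,7.32) [heading=49, draw]
  RT 15: heading 49 -> 34
  -- iteration 2/4 --
  BK 14: (7.026,7.32) -> (-4.581,-0.509) [heading=34, draw]
  FD 12: (-4.581,-0.509) -> (5.368,6.202) [heading=34, draw]
  FD 13: (5.368,6.202) -> (16.145,13.471) [heading=34, draw]
  RT 15: heading 34 -> 19
  -- iteration 3/4 --
  BK 14: (16.145,13.471) -> (2.908,8.913) [heading=19, draw]
  FD 12: (2.908,8.913) -> (14.254,12.82) [heading=19, draw]
  FD 13: (14.254,12.82) -> (26.546,17.053) [heading=19, draw]
  RT 15: heading 19 -> 4
  -- iteration 4/4 --
  BK 14: (26.546,17.053) -> (12.58,16.076) [heading=4, draw]
  FD 12: (12.58,16.076) -> (24.551,16.913) [heading=4, draw]
  FD 13: (24.551,16.913) -> (37.519,17.82) [heading=4, draw]
  RT 15: heading 4 -> 349
]
BK 15: (37.519,17.82) -> (22.795,20.682) [heading=349, draw]
RT 15: heading 349 -> 334
PU: pen up
RT 120: heading 334 -> 214
Final: pos=(22.795,20.682), heading=214, 14 segment(s) drawn

Answer: 22.795 20.682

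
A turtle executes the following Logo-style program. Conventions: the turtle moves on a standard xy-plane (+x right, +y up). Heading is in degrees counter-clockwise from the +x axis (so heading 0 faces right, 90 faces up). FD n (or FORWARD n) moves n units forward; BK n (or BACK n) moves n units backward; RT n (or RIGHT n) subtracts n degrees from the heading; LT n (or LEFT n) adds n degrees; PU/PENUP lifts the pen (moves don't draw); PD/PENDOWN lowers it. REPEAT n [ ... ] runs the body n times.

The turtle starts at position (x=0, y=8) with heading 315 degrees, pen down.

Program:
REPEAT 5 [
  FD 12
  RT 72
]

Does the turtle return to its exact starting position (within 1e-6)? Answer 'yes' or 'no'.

Executing turtle program step by step:
Start: pos=(0,8), heading=315, pen down
REPEAT 5 [
  -- iteration 1/5 --
  FD 12: (0,8) -> (8.485,-0.485) [heading=315, draw]
  RT 72: heading 315 -> 243
  -- iteration 2/5 --
  FD 12: (8.485,-0.485) -> (3.037,-11.177) [heading=243, draw]
  RT 72: heading 243 -> 171
  -- iteration 3/5 --
  FD 12: (3.037,-11.177) -> (-8.815,-9.3) [heading=171, draw]
  RT 72: heading 171 -> 99
  -- iteration 4/5 --
  FD 12: (-8.815,-9.3) -> (-10.692,2.552) [heading=99, draw]
  RT 72: heading 99 -> 27
  -- iteration 5/5 --
  FD 12: (-10.692,2.552) -> (0,8) [heading=27, draw]
  RT 72: heading 27 -> 315
]
Final: pos=(0,8), heading=315, 5 segment(s) drawn

Start position: (0, 8)
Final position: (0, 8)
Distance = 0; < 1e-6 -> CLOSED

Answer: yes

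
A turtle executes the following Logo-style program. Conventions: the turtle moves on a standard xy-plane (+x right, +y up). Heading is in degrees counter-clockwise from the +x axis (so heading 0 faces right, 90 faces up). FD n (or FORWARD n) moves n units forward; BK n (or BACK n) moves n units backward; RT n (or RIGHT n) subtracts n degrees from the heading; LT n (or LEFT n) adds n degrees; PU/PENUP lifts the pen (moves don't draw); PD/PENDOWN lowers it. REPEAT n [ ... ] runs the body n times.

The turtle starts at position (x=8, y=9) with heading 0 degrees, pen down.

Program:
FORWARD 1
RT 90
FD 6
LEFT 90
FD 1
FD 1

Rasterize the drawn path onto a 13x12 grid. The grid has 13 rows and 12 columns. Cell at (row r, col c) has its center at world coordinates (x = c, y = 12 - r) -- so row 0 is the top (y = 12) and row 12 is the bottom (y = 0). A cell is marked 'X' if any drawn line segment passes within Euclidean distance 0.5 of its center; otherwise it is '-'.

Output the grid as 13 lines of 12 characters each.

Segment 0: (8,9) -> (9,9)
Segment 1: (9,9) -> (9,3)
Segment 2: (9,3) -> (10,3)
Segment 3: (10,3) -> (11,3)

Answer: ------------
------------
------------
--------XX--
---------X--
---------X--
---------X--
---------X--
---------X--
---------XXX
------------
------------
------------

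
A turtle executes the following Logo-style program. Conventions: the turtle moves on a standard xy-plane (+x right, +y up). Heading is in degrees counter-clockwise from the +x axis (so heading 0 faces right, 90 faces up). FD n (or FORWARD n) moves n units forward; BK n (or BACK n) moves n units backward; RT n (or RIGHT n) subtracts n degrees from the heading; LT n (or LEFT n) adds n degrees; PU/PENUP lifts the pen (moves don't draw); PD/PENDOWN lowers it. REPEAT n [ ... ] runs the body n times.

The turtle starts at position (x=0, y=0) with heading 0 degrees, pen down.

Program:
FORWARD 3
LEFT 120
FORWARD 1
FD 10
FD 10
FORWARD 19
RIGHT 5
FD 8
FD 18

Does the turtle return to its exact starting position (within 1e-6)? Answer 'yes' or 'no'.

Executing turtle program step by step:
Start: pos=(0,0), heading=0, pen down
FD 3: (0,0) -> (3,0) [heading=0, draw]
LT 120: heading 0 -> 120
FD 1: (3,0) -> (2.5,0.866) [heading=120, draw]
FD 10: (2.5,0.866) -> (-2.5,9.526) [heading=120, draw]
FD 10: (-2.5,9.526) -> (-7.5,18.187) [heading=120, draw]
FD 19: (-7.5,18.187) -> (-17,34.641) [heading=120, draw]
RT 5: heading 120 -> 115
FD 8: (-17,34.641) -> (-20.381,41.891) [heading=115, draw]
FD 18: (-20.381,41.891) -> (-27.988,58.205) [heading=115, draw]
Final: pos=(-27.988,58.205), heading=115, 7 segment(s) drawn

Start position: (0, 0)
Final position: (-27.988, 58.205)
Distance = 64.584; >= 1e-6 -> NOT closed

Answer: no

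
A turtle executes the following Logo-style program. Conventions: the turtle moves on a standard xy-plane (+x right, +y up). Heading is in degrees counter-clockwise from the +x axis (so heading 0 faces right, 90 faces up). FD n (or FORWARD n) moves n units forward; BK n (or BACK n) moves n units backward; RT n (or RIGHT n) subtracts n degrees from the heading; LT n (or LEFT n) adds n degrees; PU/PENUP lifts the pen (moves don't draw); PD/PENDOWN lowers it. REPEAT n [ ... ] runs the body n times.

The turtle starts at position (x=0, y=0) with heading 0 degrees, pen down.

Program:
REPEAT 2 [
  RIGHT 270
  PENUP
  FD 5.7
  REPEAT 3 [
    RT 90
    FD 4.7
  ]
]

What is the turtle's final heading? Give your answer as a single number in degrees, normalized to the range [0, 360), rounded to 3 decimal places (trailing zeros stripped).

Executing turtle program step by step:
Start: pos=(0,0), heading=0, pen down
REPEAT 2 [
  -- iteration 1/2 --
  RT 270: heading 0 -> 90
  PU: pen up
  FD 5.7: (0,0) -> (0,5.7) [heading=90, move]
  REPEAT 3 [
    -- iteration 1/3 --
    RT 90: heading 90 -> 0
    FD 4.7: (0,5.7) -> (4.7,5.7) [heading=0, move]
    -- iteration 2/3 --
    RT 90: heading 0 -> 270
    FD 4.7: (4.7,5.7) -> (4.7,1) [heading=270, move]
    -- iteration 3/3 --
    RT 90: heading 270 -> 180
    FD 4.7: (4.7,1) -> (0,1) [heading=180, move]
  ]
  -- iteration 2/2 --
  RT 270: heading 180 -> 270
  PU: pen up
  FD 5.7: (0,1) -> (0,-4.7) [heading=270, move]
  REPEAT 3 [
    -- iteration 1/3 --
    RT 90: heading 270 -> 180
    FD 4.7: (0,-4.7) -> (-4.7,-4.7) [heading=180, move]
    -- iteration 2/3 --
    RT 90: heading 180 -> 90
    FD 4.7: (-4.7,-4.7) -> (-4.7,0) [heading=90, move]
    -- iteration 3/3 --
    RT 90: heading 90 -> 0
    FD 4.7: (-4.7,0) -> (0,0) [heading=0, move]
  ]
]
Final: pos=(0,0), heading=0, 0 segment(s) drawn

Answer: 0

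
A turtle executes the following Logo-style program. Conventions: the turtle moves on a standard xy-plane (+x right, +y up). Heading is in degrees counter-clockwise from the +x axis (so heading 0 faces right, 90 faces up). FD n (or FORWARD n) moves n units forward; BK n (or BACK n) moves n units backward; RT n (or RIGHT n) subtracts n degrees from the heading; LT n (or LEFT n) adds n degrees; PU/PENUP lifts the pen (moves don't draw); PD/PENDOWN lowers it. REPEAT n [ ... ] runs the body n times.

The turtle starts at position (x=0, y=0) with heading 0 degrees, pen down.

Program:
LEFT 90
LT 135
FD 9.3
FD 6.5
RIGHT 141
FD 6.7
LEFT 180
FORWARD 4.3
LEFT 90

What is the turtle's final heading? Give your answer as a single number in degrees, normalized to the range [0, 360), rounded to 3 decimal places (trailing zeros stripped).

Answer: 354

Derivation:
Executing turtle program step by step:
Start: pos=(0,0), heading=0, pen down
LT 90: heading 0 -> 90
LT 135: heading 90 -> 225
FD 9.3: (0,0) -> (-6.576,-6.576) [heading=225, draw]
FD 6.5: (-6.576,-6.576) -> (-11.172,-11.172) [heading=225, draw]
RT 141: heading 225 -> 84
FD 6.7: (-11.172,-11.172) -> (-10.472,-4.509) [heading=84, draw]
LT 180: heading 84 -> 264
FD 4.3: (-10.472,-4.509) -> (-10.921,-8.785) [heading=264, draw]
LT 90: heading 264 -> 354
Final: pos=(-10.921,-8.785), heading=354, 4 segment(s) drawn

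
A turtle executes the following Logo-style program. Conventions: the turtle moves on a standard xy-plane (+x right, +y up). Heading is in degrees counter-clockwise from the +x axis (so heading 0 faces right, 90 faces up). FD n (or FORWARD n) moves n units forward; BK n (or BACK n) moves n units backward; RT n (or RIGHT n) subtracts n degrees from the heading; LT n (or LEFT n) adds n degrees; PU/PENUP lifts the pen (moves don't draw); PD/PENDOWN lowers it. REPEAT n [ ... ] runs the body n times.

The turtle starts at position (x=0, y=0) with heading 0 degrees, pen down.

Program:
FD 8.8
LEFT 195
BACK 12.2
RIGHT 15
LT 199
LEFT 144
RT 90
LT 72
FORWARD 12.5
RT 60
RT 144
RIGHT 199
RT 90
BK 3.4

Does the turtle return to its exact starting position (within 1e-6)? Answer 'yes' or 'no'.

Answer: no

Derivation:
Executing turtle program step by step:
Start: pos=(0,0), heading=0, pen down
FD 8.8: (0,0) -> (8.8,0) [heading=0, draw]
LT 195: heading 0 -> 195
BK 12.2: (8.8,0) -> (20.584,3.158) [heading=195, draw]
RT 15: heading 195 -> 180
LT 199: heading 180 -> 19
LT 144: heading 19 -> 163
RT 90: heading 163 -> 73
LT 72: heading 73 -> 145
FD 12.5: (20.584,3.158) -> (10.345,10.327) [heading=145, draw]
RT 60: heading 145 -> 85
RT 144: heading 85 -> 301
RT 199: heading 301 -> 102
RT 90: heading 102 -> 12
BK 3.4: (10.345,10.327) -> (7.019,9.62) [heading=12, draw]
Final: pos=(7.019,9.62), heading=12, 4 segment(s) drawn

Start position: (0, 0)
Final position: (7.019, 9.62)
Distance = 11.909; >= 1e-6 -> NOT closed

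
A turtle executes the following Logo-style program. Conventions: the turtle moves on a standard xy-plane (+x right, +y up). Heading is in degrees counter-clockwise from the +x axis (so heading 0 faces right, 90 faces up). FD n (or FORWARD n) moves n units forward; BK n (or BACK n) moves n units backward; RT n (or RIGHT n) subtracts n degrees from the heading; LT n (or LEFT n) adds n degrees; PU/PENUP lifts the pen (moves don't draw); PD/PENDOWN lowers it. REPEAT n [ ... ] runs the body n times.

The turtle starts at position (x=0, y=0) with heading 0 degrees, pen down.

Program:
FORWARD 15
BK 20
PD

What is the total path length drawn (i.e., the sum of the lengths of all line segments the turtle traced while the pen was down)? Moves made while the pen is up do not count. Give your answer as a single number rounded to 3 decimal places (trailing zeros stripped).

Answer: 35

Derivation:
Executing turtle program step by step:
Start: pos=(0,0), heading=0, pen down
FD 15: (0,0) -> (15,0) [heading=0, draw]
BK 20: (15,0) -> (-5,0) [heading=0, draw]
PD: pen down
Final: pos=(-5,0), heading=0, 2 segment(s) drawn

Segment lengths:
  seg 1: (0,0) -> (15,0), length = 15
  seg 2: (15,0) -> (-5,0), length = 20
Total = 35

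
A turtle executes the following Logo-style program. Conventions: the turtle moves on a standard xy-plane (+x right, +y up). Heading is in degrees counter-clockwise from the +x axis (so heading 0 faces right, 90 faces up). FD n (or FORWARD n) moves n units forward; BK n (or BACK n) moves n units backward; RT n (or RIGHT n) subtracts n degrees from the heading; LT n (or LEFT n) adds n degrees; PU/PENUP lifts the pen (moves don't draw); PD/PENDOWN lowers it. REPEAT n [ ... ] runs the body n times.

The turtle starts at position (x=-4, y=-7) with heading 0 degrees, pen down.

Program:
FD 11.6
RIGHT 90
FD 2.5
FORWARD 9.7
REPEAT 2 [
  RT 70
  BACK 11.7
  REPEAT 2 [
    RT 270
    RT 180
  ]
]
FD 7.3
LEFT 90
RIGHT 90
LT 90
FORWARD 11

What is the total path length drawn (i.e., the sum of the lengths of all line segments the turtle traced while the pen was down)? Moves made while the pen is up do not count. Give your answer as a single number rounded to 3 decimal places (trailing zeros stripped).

Executing turtle program step by step:
Start: pos=(-4,-7), heading=0, pen down
FD 11.6: (-4,-7) -> (7.6,-7) [heading=0, draw]
RT 90: heading 0 -> 270
FD 2.5: (7.6,-7) -> (7.6,-9.5) [heading=270, draw]
FD 9.7: (7.6,-9.5) -> (7.6,-19.2) [heading=270, draw]
REPEAT 2 [
  -- iteration 1/2 --
  RT 70: heading 270 -> 200
  BK 11.7: (7.6,-19.2) -> (18.594,-15.198) [heading=200, draw]
  REPEAT 2 [
    -- iteration 1/2 --
    RT 270: heading 200 -> 290
    RT 180: heading 290 -> 110
    -- iteration 2/2 --
    RT 270: heading 110 -> 200
    RT 180: heading 200 -> 20
  ]
  -- iteration 2/2 --
  RT 70: heading 20 -> 310
  BK 11.7: (18.594,-15.198) -> (11.074,-6.236) [heading=310, draw]
  REPEAT 2 [
    -- iteration 1/2 --
    RT 270: heading 310 -> 40
    RT 180: heading 40 -> 220
    -- iteration 2/2 --
    RT 270: heading 220 -> 310
    RT 180: heading 310 -> 130
  ]
]
FD 7.3: (11.074,-6.236) -> (6.381,-0.644) [heading=130, draw]
LT 90: heading 130 -> 220
RT 90: heading 220 -> 130
LT 90: heading 130 -> 220
FD 11: (6.381,-0.644) -> (-2.045,-7.714) [heading=220, draw]
Final: pos=(-2.045,-7.714), heading=220, 7 segment(s) drawn

Segment lengths:
  seg 1: (-4,-7) -> (7.6,-7), length = 11.6
  seg 2: (7.6,-7) -> (7.6,-9.5), length = 2.5
  seg 3: (7.6,-9.5) -> (7.6,-19.2), length = 9.7
  seg 4: (7.6,-19.2) -> (18.594,-15.198), length = 11.7
  seg 5: (18.594,-15.198) -> (11.074,-6.236), length = 11.7
  seg 6: (11.074,-6.236) -> (6.381,-0.644), length = 7.3
  seg 7: (6.381,-0.644) -> (-2.045,-7.714), length = 11
Total = 65.5

Answer: 65.5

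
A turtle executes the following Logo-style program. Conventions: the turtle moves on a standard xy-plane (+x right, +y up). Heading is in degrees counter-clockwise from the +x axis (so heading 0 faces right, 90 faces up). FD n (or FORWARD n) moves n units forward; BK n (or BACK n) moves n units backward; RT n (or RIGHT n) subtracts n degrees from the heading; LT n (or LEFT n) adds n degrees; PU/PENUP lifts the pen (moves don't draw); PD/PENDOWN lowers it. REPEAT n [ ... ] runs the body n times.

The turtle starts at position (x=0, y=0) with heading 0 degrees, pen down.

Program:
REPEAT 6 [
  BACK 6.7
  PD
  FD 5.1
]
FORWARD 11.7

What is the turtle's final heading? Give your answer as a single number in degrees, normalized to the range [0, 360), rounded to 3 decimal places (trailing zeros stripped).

Answer: 0

Derivation:
Executing turtle program step by step:
Start: pos=(0,0), heading=0, pen down
REPEAT 6 [
  -- iteration 1/6 --
  BK 6.7: (0,0) -> (-6.7,0) [heading=0, draw]
  PD: pen down
  FD 5.1: (-6.7,0) -> (-1.6,0) [heading=0, draw]
  -- iteration 2/6 --
  BK 6.7: (-1.6,0) -> (-8.3,0) [heading=0, draw]
  PD: pen down
  FD 5.1: (-8.3,0) -> (-3.2,0) [heading=0, draw]
  -- iteration 3/6 --
  BK 6.7: (-3.2,0) -> (-9.9,0) [heading=0, draw]
  PD: pen down
  FD 5.1: (-9.9,0) -> (-4.8,0) [heading=0, draw]
  -- iteration 4/6 --
  BK 6.7: (-4.8,0) -> (-11.5,0) [heading=0, draw]
  PD: pen down
  FD 5.1: (-11.5,0) -> (-6.4,0) [heading=0, draw]
  -- iteration 5/6 --
  BK 6.7: (-6.4,0) -> (-13.1,0) [heading=0, draw]
  PD: pen down
  FD 5.1: (-13.1,0) -> (-8,0) [heading=0, draw]
  -- iteration 6/6 --
  BK 6.7: (-8,0) -> (-14.7,0) [heading=0, draw]
  PD: pen down
  FD 5.1: (-14.7,0) -> (-9.6,0) [heading=0, draw]
]
FD 11.7: (-9.6,0) -> (2.1,0) [heading=0, draw]
Final: pos=(2.1,0), heading=0, 13 segment(s) drawn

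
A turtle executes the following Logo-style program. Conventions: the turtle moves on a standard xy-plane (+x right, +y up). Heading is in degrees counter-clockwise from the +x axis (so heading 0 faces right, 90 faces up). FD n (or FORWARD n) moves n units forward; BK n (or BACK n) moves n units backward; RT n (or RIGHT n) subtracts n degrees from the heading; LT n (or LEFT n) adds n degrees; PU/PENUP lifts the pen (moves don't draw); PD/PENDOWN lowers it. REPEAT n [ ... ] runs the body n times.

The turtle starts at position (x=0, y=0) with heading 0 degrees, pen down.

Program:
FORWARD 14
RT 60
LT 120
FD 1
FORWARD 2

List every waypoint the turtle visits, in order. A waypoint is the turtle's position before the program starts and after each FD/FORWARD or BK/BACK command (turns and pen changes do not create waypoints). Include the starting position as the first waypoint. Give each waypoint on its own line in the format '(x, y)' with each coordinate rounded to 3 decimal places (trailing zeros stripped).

Answer: (0, 0)
(14, 0)
(14.5, 0.866)
(15.5, 2.598)

Derivation:
Executing turtle program step by step:
Start: pos=(0,0), heading=0, pen down
FD 14: (0,0) -> (14,0) [heading=0, draw]
RT 60: heading 0 -> 300
LT 120: heading 300 -> 60
FD 1: (14,0) -> (14.5,0.866) [heading=60, draw]
FD 2: (14.5,0.866) -> (15.5,2.598) [heading=60, draw]
Final: pos=(15.5,2.598), heading=60, 3 segment(s) drawn
Waypoints (4 total):
(0, 0)
(14, 0)
(14.5, 0.866)
(15.5, 2.598)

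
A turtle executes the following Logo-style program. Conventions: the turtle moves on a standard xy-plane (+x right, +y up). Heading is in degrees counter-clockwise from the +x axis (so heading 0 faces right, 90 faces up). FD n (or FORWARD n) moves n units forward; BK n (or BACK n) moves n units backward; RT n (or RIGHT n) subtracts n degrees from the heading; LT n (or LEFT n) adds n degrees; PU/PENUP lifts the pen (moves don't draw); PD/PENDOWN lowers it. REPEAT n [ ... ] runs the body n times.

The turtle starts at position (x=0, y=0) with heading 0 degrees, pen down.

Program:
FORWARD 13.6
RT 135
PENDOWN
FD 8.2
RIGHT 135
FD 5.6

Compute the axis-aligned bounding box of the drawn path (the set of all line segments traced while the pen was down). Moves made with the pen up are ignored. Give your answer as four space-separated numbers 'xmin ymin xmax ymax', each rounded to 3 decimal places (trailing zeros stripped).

Answer: 0 -5.798 13.6 0

Derivation:
Executing turtle program step by step:
Start: pos=(0,0), heading=0, pen down
FD 13.6: (0,0) -> (13.6,0) [heading=0, draw]
RT 135: heading 0 -> 225
PD: pen down
FD 8.2: (13.6,0) -> (7.802,-5.798) [heading=225, draw]
RT 135: heading 225 -> 90
FD 5.6: (7.802,-5.798) -> (7.802,-0.198) [heading=90, draw]
Final: pos=(7.802,-0.198), heading=90, 3 segment(s) drawn

Segment endpoints: x in {0, 7.802, 7.802, 13.6}, y in {-5.798, -0.198, 0}
xmin=0, ymin=-5.798, xmax=13.6, ymax=0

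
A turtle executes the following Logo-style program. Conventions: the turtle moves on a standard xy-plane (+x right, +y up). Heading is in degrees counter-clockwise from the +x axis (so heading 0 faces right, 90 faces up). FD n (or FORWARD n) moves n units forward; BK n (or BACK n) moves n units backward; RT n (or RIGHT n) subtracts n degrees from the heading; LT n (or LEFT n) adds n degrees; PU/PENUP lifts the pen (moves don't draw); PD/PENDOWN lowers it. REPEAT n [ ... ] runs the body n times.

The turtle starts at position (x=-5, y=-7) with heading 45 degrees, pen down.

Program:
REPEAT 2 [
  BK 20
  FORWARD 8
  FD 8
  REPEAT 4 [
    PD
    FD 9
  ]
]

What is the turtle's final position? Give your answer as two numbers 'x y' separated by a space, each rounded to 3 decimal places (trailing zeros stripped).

Answer: 40.255 38.255

Derivation:
Executing turtle program step by step:
Start: pos=(-5,-7), heading=45, pen down
REPEAT 2 [
  -- iteration 1/2 --
  BK 20: (-5,-7) -> (-19.142,-21.142) [heading=45, draw]
  FD 8: (-19.142,-21.142) -> (-13.485,-15.485) [heading=45, draw]
  FD 8: (-13.485,-15.485) -> (-7.828,-9.828) [heading=45, draw]
  REPEAT 4 [
    -- iteration 1/4 --
    PD: pen down
    FD 9: (-7.828,-9.828) -> (-1.464,-3.464) [heading=45, draw]
    -- iteration 2/4 --
    PD: pen down
    FD 9: (-1.464,-3.464) -> (4.899,2.899) [heading=45, draw]
    -- iteration 3/4 --
    PD: pen down
    FD 9: (4.899,2.899) -> (11.263,9.263) [heading=45, draw]
    -- iteration 4/4 --
    PD: pen down
    FD 9: (11.263,9.263) -> (17.627,15.627) [heading=45, draw]
  ]
  -- iteration 2/2 --
  BK 20: (17.627,15.627) -> (3.485,1.485) [heading=45, draw]
  FD 8: (3.485,1.485) -> (9.142,7.142) [heading=45, draw]
  FD 8: (9.142,7.142) -> (14.799,12.799) [heading=45, draw]
  REPEAT 4 [
    -- iteration 1/4 --
    PD: pen down
    FD 9: (14.799,12.799) -> (21.163,19.163) [heading=45, draw]
    -- iteration 2/4 --
    PD: pen down
    FD 9: (21.163,19.163) -> (27.527,25.527) [heading=45, draw]
    -- iteration 3/4 --
    PD: pen down
    FD 9: (27.527,25.527) -> (33.891,31.891) [heading=45, draw]
    -- iteration 4/4 --
    PD: pen down
    FD 9: (33.891,31.891) -> (40.255,38.255) [heading=45, draw]
  ]
]
Final: pos=(40.255,38.255), heading=45, 14 segment(s) drawn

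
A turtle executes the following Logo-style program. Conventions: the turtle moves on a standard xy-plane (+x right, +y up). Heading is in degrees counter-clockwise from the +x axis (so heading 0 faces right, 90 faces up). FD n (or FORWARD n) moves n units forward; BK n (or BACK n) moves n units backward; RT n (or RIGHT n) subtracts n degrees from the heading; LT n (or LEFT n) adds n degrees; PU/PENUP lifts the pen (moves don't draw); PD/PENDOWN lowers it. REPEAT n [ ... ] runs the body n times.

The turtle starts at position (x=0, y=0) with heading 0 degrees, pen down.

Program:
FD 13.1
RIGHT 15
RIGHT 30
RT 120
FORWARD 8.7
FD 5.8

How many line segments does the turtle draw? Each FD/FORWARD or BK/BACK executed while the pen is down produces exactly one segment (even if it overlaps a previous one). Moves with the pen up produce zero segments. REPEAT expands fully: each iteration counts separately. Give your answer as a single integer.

Answer: 3

Derivation:
Executing turtle program step by step:
Start: pos=(0,0), heading=0, pen down
FD 13.1: (0,0) -> (13.1,0) [heading=0, draw]
RT 15: heading 0 -> 345
RT 30: heading 345 -> 315
RT 120: heading 315 -> 195
FD 8.7: (13.1,0) -> (4.696,-2.252) [heading=195, draw]
FD 5.8: (4.696,-2.252) -> (-0.906,-3.753) [heading=195, draw]
Final: pos=(-0.906,-3.753), heading=195, 3 segment(s) drawn
Segments drawn: 3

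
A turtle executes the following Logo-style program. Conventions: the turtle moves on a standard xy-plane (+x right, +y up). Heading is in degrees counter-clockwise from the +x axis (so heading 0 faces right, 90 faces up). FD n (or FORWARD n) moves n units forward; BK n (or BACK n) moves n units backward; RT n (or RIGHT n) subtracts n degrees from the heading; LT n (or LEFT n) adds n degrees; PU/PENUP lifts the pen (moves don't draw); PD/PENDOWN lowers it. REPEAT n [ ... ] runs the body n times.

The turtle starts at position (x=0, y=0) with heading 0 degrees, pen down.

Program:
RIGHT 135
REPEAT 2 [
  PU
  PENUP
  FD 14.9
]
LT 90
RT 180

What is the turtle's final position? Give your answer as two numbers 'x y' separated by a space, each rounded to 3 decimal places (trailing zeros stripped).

Answer: -21.072 -21.072

Derivation:
Executing turtle program step by step:
Start: pos=(0,0), heading=0, pen down
RT 135: heading 0 -> 225
REPEAT 2 [
  -- iteration 1/2 --
  PU: pen up
  PU: pen up
  FD 14.9: (0,0) -> (-10.536,-10.536) [heading=225, move]
  -- iteration 2/2 --
  PU: pen up
  PU: pen up
  FD 14.9: (-10.536,-10.536) -> (-21.072,-21.072) [heading=225, move]
]
LT 90: heading 225 -> 315
RT 180: heading 315 -> 135
Final: pos=(-21.072,-21.072), heading=135, 0 segment(s) drawn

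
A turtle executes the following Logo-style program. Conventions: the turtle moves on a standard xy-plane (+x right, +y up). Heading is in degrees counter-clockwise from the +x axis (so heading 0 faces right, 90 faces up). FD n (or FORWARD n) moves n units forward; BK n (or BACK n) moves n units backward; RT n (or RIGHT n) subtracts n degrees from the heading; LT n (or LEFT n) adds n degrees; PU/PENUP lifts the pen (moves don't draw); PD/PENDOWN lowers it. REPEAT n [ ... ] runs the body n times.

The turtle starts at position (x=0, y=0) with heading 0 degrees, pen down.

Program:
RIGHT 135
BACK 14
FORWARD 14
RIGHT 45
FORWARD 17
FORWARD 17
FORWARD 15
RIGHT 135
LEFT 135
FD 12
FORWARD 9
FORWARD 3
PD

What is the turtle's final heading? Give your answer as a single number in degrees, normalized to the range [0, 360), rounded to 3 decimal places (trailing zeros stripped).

Answer: 180

Derivation:
Executing turtle program step by step:
Start: pos=(0,0), heading=0, pen down
RT 135: heading 0 -> 225
BK 14: (0,0) -> (9.899,9.899) [heading=225, draw]
FD 14: (9.899,9.899) -> (0,0) [heading=225, draw]
RT 45: heading 225 -> 180
FD 17: (0,0) -> (-17,0) [heading=180, draw]
FD 17: (-17,0) -> (-34,0) [heading=180, draw]
FD 15: (-34,0) -> (-49,0) [heading=180, draw]
RT 135: heading 180 -> 45
LT 135: heading 45 -> 180
FD 12: (-49,0) -> (-61,0) [heading=180, draw]
FD 9: (-61,0) -> (-70,0) [heading=180, draw]
FD 3: (-70,0) -> (-73,0) [heading=180, draw]
PD: pen down
Final: pos=(-73,0), heading=180, 8 segment(s) drawn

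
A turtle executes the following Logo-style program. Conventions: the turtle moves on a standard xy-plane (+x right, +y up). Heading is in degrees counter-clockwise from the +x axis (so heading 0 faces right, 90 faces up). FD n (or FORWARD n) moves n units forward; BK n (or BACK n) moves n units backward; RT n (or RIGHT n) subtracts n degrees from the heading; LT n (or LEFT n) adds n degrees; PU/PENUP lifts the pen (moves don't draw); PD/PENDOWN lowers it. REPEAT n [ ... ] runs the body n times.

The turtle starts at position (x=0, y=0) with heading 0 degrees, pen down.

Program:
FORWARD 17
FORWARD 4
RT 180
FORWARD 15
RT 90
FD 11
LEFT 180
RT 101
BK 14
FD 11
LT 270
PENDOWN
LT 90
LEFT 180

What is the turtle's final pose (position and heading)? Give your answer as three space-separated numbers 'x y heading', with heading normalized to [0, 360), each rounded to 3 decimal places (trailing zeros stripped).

Answer: 8.945 10.428 349

Derivation:
Executing turtle program step by step:
Start: pos=(0,0), heading=0, pen down
FD 17: (0,0) -> (17,0) [heading=0, draw]
FD 4: (17,0) -> (21,0) [heading=0, draw]
RT 180: heading 0 -> 180
FD 15: (21,0) -> (6,0) [heading=180, draw]
RT 90: heading 180 -> 90
FD 11: (6,0) -> (6,11) [heading=90, draw]
LT 180: heading 90 -> 270
RT 101: heading 270 -> 169
BK 14: (6,11) -> (19.743,8.329) [heading=169, draw]
FD 11: (19.743,8.329) -> (8.945,10.428) [heading=169, draw]
LT 270: heading 169 -> 79
PD: pen down
LT 90: heading 79 -> 169
LT 180: heading 169 -> 349
Final: pos=(8.945,10.428), heading=349, 6 segment(s) drawn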